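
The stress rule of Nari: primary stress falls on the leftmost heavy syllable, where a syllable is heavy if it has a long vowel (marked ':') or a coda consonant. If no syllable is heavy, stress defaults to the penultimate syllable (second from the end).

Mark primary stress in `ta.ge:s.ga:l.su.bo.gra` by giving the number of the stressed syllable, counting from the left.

Weights: 1 ta L, 2 ge:s H, 3 ga:l H, 4 su L, 5 bo L, 6 gra L.
Heavy syllables in the domain: 2, 3. The leftmost is syllable 2 (ge:s).
Primary stress: syllable 2 → ta.ˈge:s.ga:l.su.bo.gra.

2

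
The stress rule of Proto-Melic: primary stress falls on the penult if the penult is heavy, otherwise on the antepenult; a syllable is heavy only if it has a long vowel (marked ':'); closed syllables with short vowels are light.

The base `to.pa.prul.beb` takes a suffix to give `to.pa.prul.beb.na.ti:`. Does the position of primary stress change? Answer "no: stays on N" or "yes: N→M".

Base `to.pa.prul.beb` (4 syllables):
  Weights: 2 pa L, 3 prul L, 4 beb L.
  The penult (syllable 3, prul) is light, so stress falls on the antepenult (syllable 2, pa).
  → primary stress on syllable 2.
Suffixed `to.pa.prul.beb.na.ti:` (6 syllables):
  Weights: 4 beb L, 5 na L, 6 ti: H.
  The penult (syllable 5, na) is light, so stress falls on the antepenult (syllable 4, beb).
  → primary stress on syllable 4.

yes: 2→4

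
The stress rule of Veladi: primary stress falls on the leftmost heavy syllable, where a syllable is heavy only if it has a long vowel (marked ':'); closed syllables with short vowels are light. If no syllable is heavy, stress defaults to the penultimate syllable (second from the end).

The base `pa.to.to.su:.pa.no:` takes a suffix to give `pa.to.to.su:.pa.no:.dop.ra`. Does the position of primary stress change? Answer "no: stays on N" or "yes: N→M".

Base `pa.to.to.su:.pa.no:` (6 syllables):
  Weights: 1 pa L, 2 to L, 3 to L, 4 su: H, 5 pa L, 6 no: H.
  Heavy syllables in the domain: 4, 6. The leftmost is syllable 4 (su:).
  → primary stress on syllable 4.
Suffixed `pa.to.to.su:.pa.no:.dop.ra` (8 syllables):
  Weights: 1 pa L, 2 to L, 3 to L, 4 su: H, 5 pa L, 6 no: H, 7 dop L, 8 ra L.
  Heavy syllables in the domain: 4, 6. The leftmost is syllable 4 (su:).
  → primary stress on syllable 4.

no: stays on 4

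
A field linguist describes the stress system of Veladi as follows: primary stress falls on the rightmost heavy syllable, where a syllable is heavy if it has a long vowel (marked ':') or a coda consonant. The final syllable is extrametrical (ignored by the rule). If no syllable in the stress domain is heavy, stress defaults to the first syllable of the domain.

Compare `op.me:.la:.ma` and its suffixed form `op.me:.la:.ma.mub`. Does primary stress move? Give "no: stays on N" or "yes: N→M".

Base `op.me:.la:.ma` (4 syllables):
  The final syllable (4, ma) is extrametrical; the stress domain is syllables 1–3.
  Weights: 1 op H, 2 me: H, 3 la: H.
  Heavy syllables in the domain: 1, 2, 3. The rightmost is syllable 3 (la:).
  → primary stress on syllable 3.
Suffixed `op.me:.la:.ma.mub` (5 syllables):
  The final syllable (5, mub) is extrametrical; the stress domain is syllables 1–4.
  Weights: 1 op H, 2 me: H, 3 la: H, 4 ma L.
  Heavy syllables in the domain: 1, 2, 3. The rightmost is syllable 3 (la:).
  → primary stress on syllable 3.

no: stays on 3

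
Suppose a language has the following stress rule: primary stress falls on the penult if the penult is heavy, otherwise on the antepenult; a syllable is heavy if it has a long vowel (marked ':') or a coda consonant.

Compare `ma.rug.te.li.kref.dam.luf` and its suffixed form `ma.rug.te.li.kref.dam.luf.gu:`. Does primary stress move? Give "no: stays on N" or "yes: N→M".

yes: 6→7

Base `ma.rug.te.li.kref.dam.luf` (7 syllables):
  Weights: 5 kref H, 6 dam H, 7 luf H.
  The penult (syllable 6, dam) is heavy, so it takes stress.
  → primary stress on syllable 6.
Suffixed `ma.rug.te.li.kref.dam.luf.gu:` (8 syllables):
  Weights: 6 dam H, 7 luf H, 8 gu: H.
  The penult (syllable 7, luf) is heavy, so it takes stress.
  → primary stress on syllable 7.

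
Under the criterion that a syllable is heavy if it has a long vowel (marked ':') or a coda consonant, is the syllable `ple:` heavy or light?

`ple:`: long vowel, open (no coda). Long vowel → heavy.

heavy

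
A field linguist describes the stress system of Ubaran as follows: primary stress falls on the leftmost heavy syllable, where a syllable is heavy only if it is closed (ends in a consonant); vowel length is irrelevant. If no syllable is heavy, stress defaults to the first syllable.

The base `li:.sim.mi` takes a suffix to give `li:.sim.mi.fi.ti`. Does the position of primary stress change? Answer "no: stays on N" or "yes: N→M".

no: stays on 2

Base `li:.sim.mi` (3 syllables):
  Weights: 1 li: L, 2 sim H, 3 mi L.
  Heavy syllables in the domain: 2. The leftmost is syllable 2 (sim).
  → primary stress on syllable 2.
Suffixed `li:.sim.mi.fi.ti` (5 syllables):
  Weights: 1 li: L, 2 sim H, 3 mi L, 4 fi L, 5 ti L.
  Heavy syllables in the domain: 2. The leftmost is syllable 2 (sim).
  → primary stress on syllable 2.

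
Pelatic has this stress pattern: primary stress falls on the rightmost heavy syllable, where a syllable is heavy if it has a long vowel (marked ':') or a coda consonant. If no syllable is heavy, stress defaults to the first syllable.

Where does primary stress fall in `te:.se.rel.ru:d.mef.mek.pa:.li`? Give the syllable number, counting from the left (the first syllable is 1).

Weights: 1 te: H, 2 se L, 3 rel H, 4 ru:d H, 5 mef H, 6 mek H, 7 pa: H, 8 li L.
Heavy syllables in the domain: 1, 3, 4, 5, 6, 7. The rightmost is syllable 7 (pa:).
Primary stress: syllable 7 → te:.se.rel.ru:d.mef.mek.ˈpa:.li.

7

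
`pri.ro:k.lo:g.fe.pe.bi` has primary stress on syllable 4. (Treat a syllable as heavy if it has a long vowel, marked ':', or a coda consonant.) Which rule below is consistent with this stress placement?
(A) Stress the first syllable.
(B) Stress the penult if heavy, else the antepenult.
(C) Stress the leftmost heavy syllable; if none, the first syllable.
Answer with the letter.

Rule A → syllable 1 (observed: 4).
Rule B → syllable 4 ✓.
Rule C → syllable 2 (observed: 4).

B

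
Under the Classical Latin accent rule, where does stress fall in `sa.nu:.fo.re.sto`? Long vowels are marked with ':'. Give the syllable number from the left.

3

Classical Latin: stress the penult if heavy (long vowel or closed), else the antepenult.
Weights: 3 fo L, 4 re L, 5 sto L.
The penult (syllable 4, re) is light, so stress falls on the antepenult (syllable 3, fo).
Stress on syllable 3: sa.nu:.ˈfo.re.sto.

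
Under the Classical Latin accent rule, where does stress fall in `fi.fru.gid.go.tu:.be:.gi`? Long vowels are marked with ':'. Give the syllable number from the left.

Classical Latin: stress the penult if heavy (long vowel or closed), else the antepenult.
Weights: 5 tu: H, 6 be: H, 7 gi L.
The penult (syllable 6, be:) is heavy, so it takes stress.
Stress on syllable 6: fi.fru.gid.go.tu:.ˈbe:.gi.

6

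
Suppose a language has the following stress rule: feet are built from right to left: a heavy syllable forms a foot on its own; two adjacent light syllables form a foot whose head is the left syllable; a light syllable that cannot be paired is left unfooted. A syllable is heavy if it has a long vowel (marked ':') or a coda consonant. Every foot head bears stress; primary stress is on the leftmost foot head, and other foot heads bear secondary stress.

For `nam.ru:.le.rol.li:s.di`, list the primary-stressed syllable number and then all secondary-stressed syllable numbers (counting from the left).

primary 1, secondary 2, 4, 5

Weights: 1 nam H, 2 ru: H, 3 le L, 4 rol H, 5 li:s H, 6 di L.
Parse right to left (heavy = foot alone; LL = one foot; stranded L unfooted): (ˈnam) (ˈru:) le (ˈrol) (ˈli:s) di.
Foot heads: 1, 2, 4, 5.
Primary stress on the leftmost head = syllable 1.
Secondary stress on 2, 4, 5: ˈnam.ˌru:.le.ˌrol.ˌli:s.di.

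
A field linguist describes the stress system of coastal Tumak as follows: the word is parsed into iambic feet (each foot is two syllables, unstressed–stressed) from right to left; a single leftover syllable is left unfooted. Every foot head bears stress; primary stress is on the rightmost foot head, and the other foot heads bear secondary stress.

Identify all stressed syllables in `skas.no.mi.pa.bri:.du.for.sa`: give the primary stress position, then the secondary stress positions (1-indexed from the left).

primary 8, secondary 2, 4, 6

Parse right to left into iambic (σˈσ) feet: (skas.ˈno) (mi.ˈpa) (bri:.ˈdu) (for.ˈsa).
Foot heads (stressed positions): 2, 4, 6, 8.
End Rule Rightmost: primary stress on the rightmost head = syllable 8.
Secondary stress on 2, 4, 6: skas.ˌno.mi.ˌpa.bri:.ˌdu.for.ˈsa.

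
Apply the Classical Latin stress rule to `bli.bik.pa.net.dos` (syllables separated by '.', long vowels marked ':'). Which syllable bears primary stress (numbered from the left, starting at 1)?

Classical Latin: stress the penult if heavy (long vowel or closed), else the antepenult.
Weights: 3 pa L, 4 net H, 5 dos H.
The penult (syllable 4, net) is heavy, so it takes stress.
Stress on syllable 4: bli.bik.pa.ˈnet.dos.

4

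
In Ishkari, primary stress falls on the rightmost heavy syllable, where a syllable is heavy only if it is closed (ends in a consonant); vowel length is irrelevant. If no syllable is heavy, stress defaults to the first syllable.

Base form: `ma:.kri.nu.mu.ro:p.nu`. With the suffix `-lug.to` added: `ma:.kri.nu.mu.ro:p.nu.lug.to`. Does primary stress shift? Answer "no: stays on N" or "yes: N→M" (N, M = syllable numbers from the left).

Base `ma:.kri.nu.mu.ro:p.nu` (6 syllables):
  Weights: 1 ma: L, 2 kri L, 3 nu L, 4 mu L, 5 ro:p H, 6 nu L.
  Heavy syllables in the domain: 5. The rightmost is syllable 5 (ro:p).
  → primary stress on syllable 5.
Suffixed `ma:.kri.nu.mu.ro:p.nu.lug.to` (8 syllables):
  Weights: 1 ma: L, 2 kri L, 3 nu L, 4 mu L, 5 ro:p H, 6 nu L, 7 lug H, 8 to L.
  Heavy syllables in the domain: 5, 7. The rightmost is syllable 7 (lug).
  → primary stress on syllable 7.

yes: 5→7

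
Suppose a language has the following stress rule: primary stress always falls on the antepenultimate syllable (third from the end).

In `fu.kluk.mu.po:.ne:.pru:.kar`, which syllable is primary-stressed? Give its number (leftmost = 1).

5

The word has 7 syllables; the antepenultimate syllable (third from the end) is syllable 5 (ne:).
Primary stress: syllable 5 → fu.kluk.mu.po:.ˈne:.pru:.kar.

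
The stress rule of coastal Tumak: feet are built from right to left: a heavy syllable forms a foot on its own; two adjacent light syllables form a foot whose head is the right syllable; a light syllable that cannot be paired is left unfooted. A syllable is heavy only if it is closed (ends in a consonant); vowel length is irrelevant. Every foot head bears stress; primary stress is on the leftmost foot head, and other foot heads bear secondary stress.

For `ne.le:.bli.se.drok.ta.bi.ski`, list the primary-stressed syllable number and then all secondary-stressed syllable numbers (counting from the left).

primary 2, secondary 4, 5, 8

Weights: 1 ne L, 2 le: L, 3 bli L, 4 se L, 5 drok H, 6 ta L, 7 bi L, 8 ski L.
Parse right to left (heavy = foot alone; LL = one foot; stranded L unfooted): (ne.ˈle:) (bli.ˈse) (ˈdrok) ta (bi.ˈski).
Foot heads: 2, 4, 5, 8.
Primary stress on the leftmost head = syllable 2.
Secondary stress on 4, 5, 8: ne.ˈle:.bli.ˌse.ˌdrok.ta.bi.ˌski.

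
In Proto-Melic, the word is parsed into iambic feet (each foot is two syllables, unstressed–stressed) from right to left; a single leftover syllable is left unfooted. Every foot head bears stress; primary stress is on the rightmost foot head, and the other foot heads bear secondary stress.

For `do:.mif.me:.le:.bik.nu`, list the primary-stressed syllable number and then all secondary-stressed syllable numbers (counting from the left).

Parse right to left into iambic (σˈσ) feet: (do:.ˈmif) (me:.ˈle:) (bik.ˈnu).
Foot heads (stressed positions): 2, 4, 6.
End Rule Rightmost: primary stress on the rightmost head = syllable 6.
Secondary stress on 2, 4: do:.ˌmif.me:.ˌle:.bik.ˈnu.

primary 6, secondary 2, 4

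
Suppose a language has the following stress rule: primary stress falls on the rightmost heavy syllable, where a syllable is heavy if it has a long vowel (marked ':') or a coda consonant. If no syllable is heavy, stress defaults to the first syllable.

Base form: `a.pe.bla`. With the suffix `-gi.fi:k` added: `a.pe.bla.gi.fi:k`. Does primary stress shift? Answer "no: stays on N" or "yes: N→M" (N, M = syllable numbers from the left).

yes: 1→5

Base `a.pe.bla` (3 syllables):
  Weights: 1 a L, 2 pe L, 3 bla L.
  No heavy syllable in the domain; default to the first syllable = syllable 1.
  → primary stress on syllable 1.
Suffixed `a.pe.bla.gi.fi:k` (5 syllables):
  Weights: 1 a L, 2 pe L, 3 bla L, 4 gi L, 5 fi:k H.
  Heavy syllables in the domain: 5. The rightmost is syllable 5 (fi:k).
  → primary stress on syllable 5.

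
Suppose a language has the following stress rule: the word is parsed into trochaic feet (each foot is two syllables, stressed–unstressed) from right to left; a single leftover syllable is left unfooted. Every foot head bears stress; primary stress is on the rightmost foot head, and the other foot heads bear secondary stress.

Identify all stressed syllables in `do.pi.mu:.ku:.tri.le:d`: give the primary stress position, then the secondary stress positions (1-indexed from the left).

Parse right to left into trochaic (ˈσσ) feet: (ˈdo.pi) (ˈmu:.ku:) (ˈtri.le:d).
Foot heads (stressed positions): 1, 3, 5.
End Rule Rightmost: primary stress on the rightmost head = syllable 5.
Secondary stress on 1, 3: ˌdo.pi.ˌmu:.ku:.ˈtri.le:d.

primary 5, secondary 1, 3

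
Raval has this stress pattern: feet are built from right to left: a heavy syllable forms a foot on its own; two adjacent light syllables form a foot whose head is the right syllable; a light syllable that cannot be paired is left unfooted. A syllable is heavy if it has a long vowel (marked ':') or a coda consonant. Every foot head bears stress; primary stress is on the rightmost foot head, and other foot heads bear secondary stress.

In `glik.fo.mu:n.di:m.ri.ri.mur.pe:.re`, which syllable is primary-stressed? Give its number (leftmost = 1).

8

Weights: 1 glik H, 2 fo L, 3 mu:n H, 4 di:m H, 5 ri L, 6 ri L, 7 mur H, 8 pe: H, 9 re L.
Parse right to left (heavy = foot alone; LL = one foot; stranded L unfooted): (ˈglik) fo (ˈmu:n) (ˈdi:m) (ri.ˈri) (ˈmur) (ˈpe:) re.
Foot heads: 1, 3, 4, 6, 7, 8.
Primary stress on the rightmost head = syllable 8.
Primary stress: syllable 8 → glik.fo.mu:n.di:m.ri.ri.mur.ˈpe:.re.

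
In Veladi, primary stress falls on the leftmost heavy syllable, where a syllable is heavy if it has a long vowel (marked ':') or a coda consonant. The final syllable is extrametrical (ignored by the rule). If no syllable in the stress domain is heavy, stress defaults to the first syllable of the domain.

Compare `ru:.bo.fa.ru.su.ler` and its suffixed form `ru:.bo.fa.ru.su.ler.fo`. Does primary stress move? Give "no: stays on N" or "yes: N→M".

Base `ru:.bo.fa.ru.su.ler` (6 syllables):
  The final syllable (6, ler) is extrametrical; the stress domain is syllables 1–5.
  Weights: 1 ru: H, 2 bo L, 3 fa L, 4 ru L, 5 su L.
  Heavy syllables in the domain: 1. The leftmost is syllable 1 (ru:).
  → primary stress on syllable 1.
Suffixed `ru:.bo.fa.ru.su.ler.fo` (7 syllables):
  The final syllable (7, fo) is extrametrical; the stress domain is syllables 1–6.
  Weights: 1 ru: H, 2 bo L, 3 fa L, 4 ru L, 5 su L, 6 ler H.
  Heavy syllables in the domain: 1, 6. The leftmost is syllable 1 (ru:).
  → primary stress on syllable 1.

no: stays on 1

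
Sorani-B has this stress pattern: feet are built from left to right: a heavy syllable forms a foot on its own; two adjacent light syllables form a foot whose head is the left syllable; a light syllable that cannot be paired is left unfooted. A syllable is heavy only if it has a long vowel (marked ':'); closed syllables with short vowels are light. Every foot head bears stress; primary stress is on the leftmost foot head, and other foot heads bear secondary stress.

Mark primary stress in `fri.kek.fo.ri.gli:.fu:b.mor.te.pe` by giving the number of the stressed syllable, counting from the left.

1

Weights: 1 fri L, 2 kek L, 3 fo L, 4 ri L, 5 gli: H, 6 fu:b H, 7 mor L, 8 te L, 9 pe L.
Parse left to right (heavy = foot alone; LL = one foot; stranded L unfooted): (ˈfri.kek) (ˈfo.ri) (ˈgli:) (ˈfu:b) (ˈmor.te) pe.
Foot heads: 1, 3, 5, 6, 7.
Primary stress on the leftmost head = syllable 1.
Primary stress: syllable 1 → ˈfri.kek.fo.ri.gli:.fu:b.mor.te.pe.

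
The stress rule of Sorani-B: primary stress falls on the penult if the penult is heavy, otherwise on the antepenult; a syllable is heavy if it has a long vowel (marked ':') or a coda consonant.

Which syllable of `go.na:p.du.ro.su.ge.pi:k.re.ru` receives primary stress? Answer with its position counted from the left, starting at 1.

Weights: 7 pi:k H, 8 re L, 9 ru L.
The penult (syllable 8, re) is light, so stress falls on the antepenult (syllable 7, pi:k).
Primary stress: syllable 7 → go.na:p.du.ro.su.ge.ˈpi:k.re.ru.

7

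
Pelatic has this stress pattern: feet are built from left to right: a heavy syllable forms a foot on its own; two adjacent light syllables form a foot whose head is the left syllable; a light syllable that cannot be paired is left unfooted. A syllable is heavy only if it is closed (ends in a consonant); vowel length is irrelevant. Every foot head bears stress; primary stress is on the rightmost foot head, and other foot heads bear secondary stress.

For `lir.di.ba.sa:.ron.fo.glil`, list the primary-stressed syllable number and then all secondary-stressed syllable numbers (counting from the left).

primary 7, secondary 1, 2, 5

Weights: 1 lir H, 2 di L, 3 ba L, 4 sa: L, 5 ron H, 6 fo L, 7 glil H.
Parse left to right (heavy = foot alone; LL = one foot; stranded L unfooted): (ˈlir) (ˈdi.ba) sa: (ˈron) fo (ˈglil).
Foot heads: 1, 2, 5, 7.
Primary stress on the rightmost head = syllable 7.
Secondary stress on 1, 2, 5: ˌlir.ˌdi.ba.sa:.ˌron.fo.ˈglil.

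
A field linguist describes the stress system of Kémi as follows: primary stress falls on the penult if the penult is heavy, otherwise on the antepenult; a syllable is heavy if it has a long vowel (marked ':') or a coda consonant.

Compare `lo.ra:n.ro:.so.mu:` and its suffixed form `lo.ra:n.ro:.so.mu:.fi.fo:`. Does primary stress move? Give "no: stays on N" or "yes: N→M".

Base `lo.ra:n.ro:.so.mu:` (5 syllables):
  Weights: 3 ro: H, 4 so L, 5 mu: H.
  The penult (syllable 4, so) is light, so stress falls on the antepenult (syllable 3, ro:).
  → primary stress on syllable 3.
Suffixed `lo.ra:n.ro:.so.mu:.fi.fo:` (7 syllables):
  Weights: 5 mu: H, 6 fi L, 7 fo: H.
  The penult (syllable 6, fi) is light, so stress falls on the antepenult (syllable 5, mu:).
  → primary stress on syllable 5.

yes: 3→5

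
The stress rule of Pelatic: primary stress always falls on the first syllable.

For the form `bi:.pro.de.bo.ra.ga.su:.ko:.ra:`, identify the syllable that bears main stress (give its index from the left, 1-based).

1

The word has 9 syllables; the first syllable is syllable 1 (bi:).
Primary stress: syllable 1 → ˈbi:.pro.de.bo.ra.ga.su:.ko:.ra:.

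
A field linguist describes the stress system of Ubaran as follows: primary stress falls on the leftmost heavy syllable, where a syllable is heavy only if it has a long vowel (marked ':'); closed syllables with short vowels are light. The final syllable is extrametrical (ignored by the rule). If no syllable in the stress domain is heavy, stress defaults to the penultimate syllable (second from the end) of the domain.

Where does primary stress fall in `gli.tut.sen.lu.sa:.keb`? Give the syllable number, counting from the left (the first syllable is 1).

The final syllable (6, keb) is extrametrical; the stress domain is syllables 1–5.
Weights: 1 gli L, 2 tut L, 3 sen L, 4 lu L, 5 sa: H.
Heavy syllables in the domain: 5. The leftmost is syllable 5 (sa:).
Primary stress: syllable 5 → gli.tut.sen.lu.ˈsa:.keb.

5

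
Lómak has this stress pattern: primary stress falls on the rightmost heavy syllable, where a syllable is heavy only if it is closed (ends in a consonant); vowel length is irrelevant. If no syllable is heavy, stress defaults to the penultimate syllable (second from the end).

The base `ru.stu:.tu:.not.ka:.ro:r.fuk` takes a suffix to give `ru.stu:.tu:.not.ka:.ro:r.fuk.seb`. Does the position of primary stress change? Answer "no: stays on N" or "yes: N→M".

yes: 7→8

Base `ru.stu:.tu:.not.ka:.ro:r.fuk` (7 syllables):
  Weights: 1 ru L, 2 stu: L, 3 tu: L, 4 not H, 5 ka: L, 6 ro:r H, 7 fuk H.
  Heavy syllables in the domain: 4, 6, 7. The rightmost is syllable 7 (fuk).
  → primary stress on syllable 7.
Suffixed `ru.stu:.tu:.not.ka:.ro:r.fuk.seb` (8 syllables):
  Weights: 1 ru L, 2 stu: L, 3 tu: L, 4 not H, 5 ka: L, 6 ro:r H, 7 fuk H, 8 seb H.
  Heavy syllables in the domain: 4, 6, 7, 8. The rightmost is syllable 8 (seb).
  → primary stress on syllable 8.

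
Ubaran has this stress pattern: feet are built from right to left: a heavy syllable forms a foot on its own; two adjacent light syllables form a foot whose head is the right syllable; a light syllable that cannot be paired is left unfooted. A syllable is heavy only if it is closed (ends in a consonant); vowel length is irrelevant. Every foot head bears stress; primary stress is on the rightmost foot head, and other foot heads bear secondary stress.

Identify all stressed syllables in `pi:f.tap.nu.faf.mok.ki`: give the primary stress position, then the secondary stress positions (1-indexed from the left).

primary 5, secondary 1, 2, 4

Weights: 1 pi:f H, 2 tap H, 3 nu L, 4 faf H, 5 mok H, 6 ki L.
Parse right to left (heavy = foot alone; LL = one foot; stranded L unfooted): (ˈpi:f) (ˈtap) nu (ˈfaf) (ˈmok) ki.
Foot heads: 1, 2, 4, 5.
Primary stress on the rightmost head = syllable 5.
Secondary stress on 1, 2, 4: ˌpi:f.ˌtap.nu.ˌfaf.ˈmok.ki.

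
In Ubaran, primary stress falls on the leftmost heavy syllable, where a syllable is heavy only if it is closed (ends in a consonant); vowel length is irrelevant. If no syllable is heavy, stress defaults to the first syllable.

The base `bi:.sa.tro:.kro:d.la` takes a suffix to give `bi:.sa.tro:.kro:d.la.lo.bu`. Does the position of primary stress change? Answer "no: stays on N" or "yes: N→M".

no: stays on 4

Base `bi:.sa.tro:.kro:d.la` (5 syllables):
  Weights: 1 bi: L, 2 sa L, 3 tro: L, 4 kro:d H, 5 la L.
  Heavy syllables in the domain: 4. The leftmost is syllable 4 (kro:d).
  → primary stress on syllable 4.
Suffixed `bi:.sa.tro:.kro:d.la.lo.bu` (7 syllables):
  Weights: 1 bi: L, 2 sa L, 3 tro: L, 4 kro:d H, 5 la L, 6 lo L, 7 bu L.
  Heavy syllables in the domain: 4. The leftmost is syllable 4 (kro:d).
  → primary stress on syllable 4.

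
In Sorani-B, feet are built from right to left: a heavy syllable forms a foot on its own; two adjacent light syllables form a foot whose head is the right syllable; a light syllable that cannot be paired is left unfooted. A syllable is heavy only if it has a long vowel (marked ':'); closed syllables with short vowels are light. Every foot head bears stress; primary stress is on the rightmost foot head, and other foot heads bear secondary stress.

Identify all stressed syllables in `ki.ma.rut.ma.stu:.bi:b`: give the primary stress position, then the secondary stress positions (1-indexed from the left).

Weights: 1 ki L, 2 ma L, 3 rut L, 4 ma L, 5 stu: H, 6 bi:b H.
Parse right to left (heavy = foot alone; LL = one foot; stranded L unfooted): (ki.ˈma) (rut.ˈma) (ˈstu:) (ˈbi:b).
Foot heads: 2, 4, 5, 6.
Primary stress on the rightmost head = syllable 6.
Secondary stress on 2, 4, 5: ki.ˌma.rut.ˌma.ˌstu:.ˈbi:b.

primary 6, secondary 2, 4, 5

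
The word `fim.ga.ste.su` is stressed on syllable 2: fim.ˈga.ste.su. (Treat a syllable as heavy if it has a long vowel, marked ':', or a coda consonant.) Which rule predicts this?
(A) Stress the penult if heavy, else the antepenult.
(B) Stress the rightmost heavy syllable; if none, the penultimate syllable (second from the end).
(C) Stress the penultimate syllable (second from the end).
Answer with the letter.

Rule A → syllable 2 ✓.
Rule B → syllable 1 (observed: 2).
Rule C → syllable 3 (observed: 2).

A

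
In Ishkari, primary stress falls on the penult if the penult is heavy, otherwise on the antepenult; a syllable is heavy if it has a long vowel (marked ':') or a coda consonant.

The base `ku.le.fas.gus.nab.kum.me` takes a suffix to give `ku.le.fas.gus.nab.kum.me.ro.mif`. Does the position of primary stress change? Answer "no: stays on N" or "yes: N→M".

yes: 6→7

Base `ku.le.fas.gus.nab.kum.me` (7 syllables):
  Weights: 5 nab H, 6 kum H, 7 me L.
  The penult (syllable 6, kum) is heavy, so it takes stress.
  → primary stress on syllable 6.
Suffixed `ku.le.fas.gus.nab.kum.me.ro.mif` (9 syllables):
  Weights: 7 me L, 8 ro L, 9 mif H.
  The penult (syllable 8, ro) is light, so stress falls on the antepenult (syllable 7, me).
  → primary stress on syllable 7.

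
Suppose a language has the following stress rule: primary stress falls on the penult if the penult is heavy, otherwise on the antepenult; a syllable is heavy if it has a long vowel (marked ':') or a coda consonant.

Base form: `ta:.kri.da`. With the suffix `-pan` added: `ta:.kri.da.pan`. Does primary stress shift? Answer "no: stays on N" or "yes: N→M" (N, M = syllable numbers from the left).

yes: 1→2

Base `ta:.kri.da` (3 syllables):
  Weights: 1 ta: H, 2 kri L, 3 da L.
  The penult (syllable 2, kri) is light, so stress falls on the antepenult (syllable 1, ta:).
  → primary stress on syllable 1.
Suffixed `ta:.kri.da.pan` (4 syllables):
  Weights: 2 kri L, 3 da L, 4 pan H.
  The penult (syllable 3, da) is light, so stress falls on the antepenult (syllable 2, kri).
  → primary stress on syllable 2.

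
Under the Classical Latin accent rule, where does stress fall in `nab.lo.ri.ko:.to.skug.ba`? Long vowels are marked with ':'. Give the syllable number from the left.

6

Classical Latin: stress the penult if heavy (long vowel or closed), else the antepenult.
Weights: 5 to L, 6 skug H, 7 ba L.
The penult (syllable 6, skug) is heavy, so it takes stress.
Stress on syllable 6: nab.lo.ri.ko:.to.ˈskug.ba.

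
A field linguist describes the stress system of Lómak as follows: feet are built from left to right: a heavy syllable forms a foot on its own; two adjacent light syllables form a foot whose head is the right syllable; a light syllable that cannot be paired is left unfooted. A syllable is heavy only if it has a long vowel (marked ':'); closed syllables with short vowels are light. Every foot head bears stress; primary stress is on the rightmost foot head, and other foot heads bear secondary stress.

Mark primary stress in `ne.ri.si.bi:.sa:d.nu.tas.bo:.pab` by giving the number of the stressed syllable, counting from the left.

Weights: 1 ne L, 2 ri L, 3 si L, 4 bi: H, 5 sa:d H, 6 nu L, 7 tas L, 8 bo: H, 9 pab L.
Parse left to right (heavy = foot alone; LL = one foot; stranded L unfooted): (ne.ˈri) si (ˈbi:) (ˈsa:d) (nu.ˈtas) (ˈbo:) pab.
Foot heads: 2, 4, 5, 7, 8.
Primary stress on the rightmost head = syllable 8.
Primary stress: syllable 8 → ne.ri.si.bi:.sa:d.nu.tas.ˈbo:.pab.

8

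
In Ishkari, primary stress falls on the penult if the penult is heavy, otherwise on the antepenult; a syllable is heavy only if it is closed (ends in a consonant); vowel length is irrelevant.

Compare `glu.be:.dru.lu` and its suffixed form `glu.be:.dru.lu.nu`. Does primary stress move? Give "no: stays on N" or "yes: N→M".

yes: 2→3

Base `glu.be:.dru.lu` (4 syllables):
  Weights: 2 be: L, 3 dru L, 4 lu L.
  The penult (syllable 3, dru) is light, so stress falls on the antepenult (syllable 2, be:).
  → primary stress on syllable 2.
Suffixed `glu.be:.dru.lu.nu` (5 syllables):
  Weights: 3 dru L, 4 lu L, 5 nu L.
  The penult (syllable 4, lu) is light, so stress falls on the antepenult (syllable 3, dru).
  → primary stress on syllable 3.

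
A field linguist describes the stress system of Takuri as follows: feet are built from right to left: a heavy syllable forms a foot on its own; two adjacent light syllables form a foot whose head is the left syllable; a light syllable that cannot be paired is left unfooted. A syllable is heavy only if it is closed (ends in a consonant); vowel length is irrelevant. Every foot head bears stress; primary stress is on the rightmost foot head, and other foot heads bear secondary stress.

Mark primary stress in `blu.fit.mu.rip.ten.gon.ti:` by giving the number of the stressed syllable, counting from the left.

Weights: 1 blu L, 2 fit H, 3 mu L, 4 rip H, 5 ten H, 6 gon H, 7 ti: L.
Parse right to left (heavy = foot alone; LL = one foot; stranded L unfooted): blu (ˈfit) mu (ˈrip) (ˈten) (ˈgon) ti:.
Foot heads: 2, 4, 5, 6.
Primary stress on the rightmost head = syllable 6.
Primary stress: syllable 6 → blu.fit.mu.rip.ten.ˈgon.ti:.

6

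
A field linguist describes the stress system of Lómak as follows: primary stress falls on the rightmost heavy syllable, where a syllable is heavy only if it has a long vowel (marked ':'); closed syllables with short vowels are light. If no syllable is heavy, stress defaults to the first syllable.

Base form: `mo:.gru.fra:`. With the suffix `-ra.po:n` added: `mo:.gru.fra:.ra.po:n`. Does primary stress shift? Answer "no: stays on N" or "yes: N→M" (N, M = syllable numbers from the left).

Base `mo:.gru.fra:` (3 syllables):
  Weights: 1 mo: H, 2 gru L, 3 fra: H.
  Heavy syllables in the domain: 1, 3. The rightmost is syllable 3 (fra:).
  → primary stress on syllable 3.
Suffixed `mo:.gru.fra:.ra.po:n` (5 syllables):
  Weights: 1 mo: H, 2 gru L, 3 fra: H, 4 ra L, 5 po:n H.
  Heavy syllables in the domain: 1, 3, 5. The rightmost is syllable 5 (po:n).
  → primary stress on syllable 5.

yes: 3→5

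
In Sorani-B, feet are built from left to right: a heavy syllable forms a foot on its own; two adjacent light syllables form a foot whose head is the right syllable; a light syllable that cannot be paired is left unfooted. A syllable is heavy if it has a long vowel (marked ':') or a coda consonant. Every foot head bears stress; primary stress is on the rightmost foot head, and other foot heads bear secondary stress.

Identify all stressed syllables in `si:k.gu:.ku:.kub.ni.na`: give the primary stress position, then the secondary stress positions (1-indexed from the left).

primary 6, secondary 1, 2, 3, 4

Weights: 1 si:k H, 2 gu: H, 3 ku: H, 4 kub H, 5 ni L, 6 na L.
Parse left to right (heavy = foot alone; LL = one foot; stranded L unfooted): (ˈsi:k) (ˈgu:) (ˈku:) (ˈkub) (ni.ˈna).
Foot heads: 1, 2, 3, 4, 6.
Primary stress on the rightmost head = syllable 6.
Secondary stress on 1, 2, 3, 4: ˌsi:k.ˌgu:.ˌku:.ˌkub.ni.ˈna.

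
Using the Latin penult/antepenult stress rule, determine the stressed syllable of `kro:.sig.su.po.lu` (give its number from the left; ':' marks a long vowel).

Classical Latin: stress the penult if heavy (long vowel or closed), else the antepenult.
Weights: 3 su L, 4 po L, 5 lu L.
The penult (syllable 4, po) is light, so stress falls on the antepenult (syllable 3, su).
Stress on syllable 3: kro:.sig.ˈsu.po.lu.

3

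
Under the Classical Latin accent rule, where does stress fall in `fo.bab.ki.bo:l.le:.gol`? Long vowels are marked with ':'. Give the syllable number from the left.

5

Classical Latin: stress the penult if heavy (long vowel or closed), else the antepenult.
Weights: 4 bo:l H, 5 le: H, 6 gol H.
The penult (syllable 5, le:) is heavy, so it takes stress.
Stress on syllable 5: fo.bab.ki.bo:l.ˈle:.gol.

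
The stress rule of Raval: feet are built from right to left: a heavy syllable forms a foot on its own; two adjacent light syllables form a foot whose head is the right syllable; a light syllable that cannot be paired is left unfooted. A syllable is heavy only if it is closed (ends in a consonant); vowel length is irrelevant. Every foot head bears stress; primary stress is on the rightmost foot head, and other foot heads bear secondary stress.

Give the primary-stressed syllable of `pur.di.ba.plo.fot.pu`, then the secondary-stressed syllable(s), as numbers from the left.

Weights: 1 pur H, 2 di L, 3 ba L, 4 plo L, 5 fot H, 6 pu L.
Parse right to left (heavy = foot alone; LL = one foot; stranded L unfooted): (ˈpur) di (ba.ˈplo) (ˈfot) pu.
Foot heads: 1, 4, 5.
Primary stress on the rightmost head = syllable 5.
Secondary stress on 1, 4: ˌpur.di.ba.ˌplo.ˈfot.pu.

primary 5, secondary 1, 4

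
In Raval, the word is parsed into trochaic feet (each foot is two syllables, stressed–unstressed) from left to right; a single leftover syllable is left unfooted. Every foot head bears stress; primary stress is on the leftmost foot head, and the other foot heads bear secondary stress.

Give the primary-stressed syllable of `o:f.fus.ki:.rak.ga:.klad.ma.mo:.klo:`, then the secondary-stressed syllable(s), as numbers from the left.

Parse left to right into trochaic (ˈσσ) feet: (ˈo:f.fus) (ˈki:.rak) (ˈga:.klad) (ˈma.mo:) klo:. Syllable 9 is left unfooted.
Foot heads (stressed positions): 1, 3, 5, 7.
End Rule Leftmost: primary stress on the leftmost head = syllable 1.
Secondary stress on 3, 5, 7: ˈo:f.fus.ˌki:.rak.ˌga:.klad.ˌma.mo:.klo:.

primary 1, secondary 3, 5, 7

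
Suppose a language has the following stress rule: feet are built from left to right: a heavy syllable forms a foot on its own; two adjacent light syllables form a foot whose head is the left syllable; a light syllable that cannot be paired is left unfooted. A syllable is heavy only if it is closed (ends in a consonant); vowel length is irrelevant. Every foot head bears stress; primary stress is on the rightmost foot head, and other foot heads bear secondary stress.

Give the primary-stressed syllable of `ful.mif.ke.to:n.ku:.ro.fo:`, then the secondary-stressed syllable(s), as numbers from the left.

primary 5, secondary 1, 2, 4

Weights: 1 ful H, 2 mif H, 3 ke L, 4 to:n H, 5 ku: L, 6 ro L, 7 fo: L.
Parse left to right (heavy = foot alone; LL = one foot; stranded L unfooted): (ˈful) (ˈmif) ke (ˈto:n) (ˈku:.ro) fo:.
Foot heads: 1, 2, 4, 5.
Primary stress on the rightmost head = syllable 5.
Secondary stress on 1, 2, 4: ˌful.ˌmif.ke.ˌto:n.ˈku:.ro.fo:.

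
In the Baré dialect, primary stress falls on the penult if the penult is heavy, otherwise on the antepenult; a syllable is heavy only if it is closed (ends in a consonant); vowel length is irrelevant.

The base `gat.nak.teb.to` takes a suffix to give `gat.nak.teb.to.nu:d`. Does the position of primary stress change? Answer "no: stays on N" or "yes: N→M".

Base `gat.nak.teb.to` (4 syllables):
  Weights: 2 nak H, 3 teb H, 4 to L.
  The penult (syllable 3, teb) is heavy, so it takes stress.
  → primary stress on syllable 3.
Suffixed `gat.nak.teb.to.nu:d` (5 syllables):
  Weights: 3 teb H, 4 to L, 5 nu:d H.
  The penult (syllable 4, to) is light, so stress falls on the antepenult (syllable 3, teb).
  → primary stress on syllable 3.

no: stays on 3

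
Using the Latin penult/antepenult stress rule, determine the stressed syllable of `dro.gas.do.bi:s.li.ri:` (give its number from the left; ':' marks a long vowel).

Classical Latin: stress the penult if heavy (long vowel or closed), else the antepenult.
Weights: 4 bi:s H, 5 li L, 6 ri: H.
The penult (syllable 5, li) is light, so stress falls on the antepenult (syllable 4, bi:s).
Stress on syllable 4: dro.gas.do.ˈbi:s.li.ri:.

4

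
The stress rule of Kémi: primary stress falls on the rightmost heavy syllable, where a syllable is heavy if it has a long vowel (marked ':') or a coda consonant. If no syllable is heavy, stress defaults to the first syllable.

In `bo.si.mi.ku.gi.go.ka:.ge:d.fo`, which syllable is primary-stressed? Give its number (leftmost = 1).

Weights: 1 bo L, 2 si L, 3 mi L, 4 ku L, 5 gi L, 6 go L, 7 ka: H, 8 ge:d H, 9 fo L.
Heavy syllables in the domain: 7, 8. The rightmost is syllable 8 (ge:d).
Primary stress: syllable 8 → bo.si.mi.ku.gi.go.ka:.ˈge:d.fo.

8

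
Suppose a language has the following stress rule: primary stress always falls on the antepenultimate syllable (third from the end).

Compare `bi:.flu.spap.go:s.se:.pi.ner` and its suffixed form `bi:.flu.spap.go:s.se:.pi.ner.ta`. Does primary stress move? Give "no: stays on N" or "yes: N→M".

Base `bi:.flu.spap.go:s.se:.pi.ner` (7 syllables):
  The word has 7 syllables; the antepenultimate syllable (third from the end) is syllable 5 (se:).
  → primary stress on syllable 5.
Suffixed `bi:.flu.spap.go:s.se:.pi.ner.ta` (8 syllables):
  The word has 8 syllables; the antepenultimate syllable (third from the end) is syllable 6 (pi).
  → primary stress on syllable 6.

yes: 5→6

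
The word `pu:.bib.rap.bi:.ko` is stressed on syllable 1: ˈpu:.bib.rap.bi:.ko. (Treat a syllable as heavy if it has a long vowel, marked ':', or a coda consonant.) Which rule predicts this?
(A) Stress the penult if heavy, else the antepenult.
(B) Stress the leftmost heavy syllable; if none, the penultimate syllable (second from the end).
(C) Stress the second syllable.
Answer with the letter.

B

Rule A → syllable 4 (observed: 1).
Rule B → syllable 1 ✓.
Rule C → syllable 2 (observed: 1).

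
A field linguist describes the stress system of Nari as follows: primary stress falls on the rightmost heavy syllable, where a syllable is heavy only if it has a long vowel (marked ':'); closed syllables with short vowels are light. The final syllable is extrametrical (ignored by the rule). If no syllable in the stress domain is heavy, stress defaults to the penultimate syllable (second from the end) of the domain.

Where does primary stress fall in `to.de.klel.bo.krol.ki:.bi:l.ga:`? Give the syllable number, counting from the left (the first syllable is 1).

The final syllable (8, ga:) is extrametrical; the stress domain is syllables 1–7.
Weights: 1 to L, 2 de L, 3 klel L, 4 bo L, 5 krol L, 6 ki: H, 7 bi:l H.
Heavy syllables in the domain: 6, 7. The rightmost is syllable 7 (bi:l).
Primary stress: syllable 7 → to.de.klel.bo.krol.ki:.ˈbi:l.ga:.

7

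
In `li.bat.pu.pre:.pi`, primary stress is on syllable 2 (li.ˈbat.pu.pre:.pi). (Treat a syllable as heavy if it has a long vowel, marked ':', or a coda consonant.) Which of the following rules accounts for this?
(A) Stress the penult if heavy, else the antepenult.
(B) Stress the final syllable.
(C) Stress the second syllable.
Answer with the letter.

C

Rule A → syllable 4 (observed: 2).
Rule B → syllable 5 (observed: 2).
Rule C → syllable 2 ✓.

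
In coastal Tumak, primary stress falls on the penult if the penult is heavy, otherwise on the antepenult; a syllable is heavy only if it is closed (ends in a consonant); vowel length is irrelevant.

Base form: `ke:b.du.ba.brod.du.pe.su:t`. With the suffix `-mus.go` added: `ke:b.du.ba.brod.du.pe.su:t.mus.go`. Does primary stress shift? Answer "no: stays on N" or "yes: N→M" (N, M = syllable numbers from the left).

yes: 5→8

Base `ke:b.du.ba.brod.du.pe.su:t` (7 syllables):
  Weights: 5 du L, 6 pe L, 7 su:t H.
  The penult (syllable 6, pe) is light, so stress falls on the antepenult (syllable 5, du).
  → primary stress on syllable 5.
Suffixed `ke:b.du.ba.brod.du.pe.su:t.mus.go` (9 syllables):
  Weights: 7 su:t H, 8 mus H, 9 go L.
  The penult (syllable 8, mus) is heavy, so it takes stress.
  → primary stress on syllable 8.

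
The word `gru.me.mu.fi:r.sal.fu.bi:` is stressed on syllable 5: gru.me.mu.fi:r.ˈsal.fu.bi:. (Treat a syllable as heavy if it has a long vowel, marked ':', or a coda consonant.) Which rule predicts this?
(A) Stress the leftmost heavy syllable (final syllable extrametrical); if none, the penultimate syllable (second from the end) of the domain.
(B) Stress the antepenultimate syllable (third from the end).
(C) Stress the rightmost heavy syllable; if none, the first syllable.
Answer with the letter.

B

Rule A → syllable 4 (observed: 5).
Rule B → syllable 5 ✓.
Rule C → syllable 7 (observed: 5).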